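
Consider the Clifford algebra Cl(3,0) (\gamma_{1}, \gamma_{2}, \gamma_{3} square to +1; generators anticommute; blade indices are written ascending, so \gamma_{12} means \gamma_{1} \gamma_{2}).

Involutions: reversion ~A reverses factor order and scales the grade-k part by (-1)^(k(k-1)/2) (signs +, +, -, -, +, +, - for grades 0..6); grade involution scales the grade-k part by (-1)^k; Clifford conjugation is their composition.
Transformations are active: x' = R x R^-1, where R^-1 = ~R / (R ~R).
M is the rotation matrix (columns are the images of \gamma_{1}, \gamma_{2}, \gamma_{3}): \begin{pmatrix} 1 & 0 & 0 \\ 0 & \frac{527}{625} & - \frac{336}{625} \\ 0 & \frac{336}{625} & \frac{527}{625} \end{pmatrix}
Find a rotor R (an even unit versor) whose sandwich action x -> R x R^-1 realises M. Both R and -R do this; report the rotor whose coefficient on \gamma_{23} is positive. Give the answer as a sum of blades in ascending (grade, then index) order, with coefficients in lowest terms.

Method: write R = a + b12*\gamma_{12} + b13*\gamma_{13} + b23*\gamma_{23} with a^2 + b12^2 + b13^2 + b23^2 = 1 (so R^-1 = ~R). Expanding the columns R e_j ~R gives tr M = 4a^2 - 1 and, from the antisymmetric part, M21 - M12 = -4a*b12, M13 - M31 = 4a*b13, M32 - M23 = -4a*b23.
Here tr M = \frac{1679}{625}, so a^2 = (1 + tr M)/4 = \frac{576}{625} and a = ±\frac{24}{25}. Taking a = \frac{24}{25}: M21 - M12 = 0, M13 - M31 = 0, M32 - M23 = \frac{672}{625}, giving b12 = 0, b13 = 0, b23 = -\frac{7}{25}, i.e. R = \frac{24}{25} - \frac{7}{25} \gamma_{23}.
Its \gamma_{23} coefficient is negative, so report the other preimage -R.
Answer: -\frac{24}{25} + \frac{7}{25} \gamma_{23}. Key observation: the double cover Spin(3) -> SO(3) sends R and -R to the same matrix (trace \frac{1679}{625} here), so the stated sign of the \gamma_{23} coefficient is what selects one sheet.


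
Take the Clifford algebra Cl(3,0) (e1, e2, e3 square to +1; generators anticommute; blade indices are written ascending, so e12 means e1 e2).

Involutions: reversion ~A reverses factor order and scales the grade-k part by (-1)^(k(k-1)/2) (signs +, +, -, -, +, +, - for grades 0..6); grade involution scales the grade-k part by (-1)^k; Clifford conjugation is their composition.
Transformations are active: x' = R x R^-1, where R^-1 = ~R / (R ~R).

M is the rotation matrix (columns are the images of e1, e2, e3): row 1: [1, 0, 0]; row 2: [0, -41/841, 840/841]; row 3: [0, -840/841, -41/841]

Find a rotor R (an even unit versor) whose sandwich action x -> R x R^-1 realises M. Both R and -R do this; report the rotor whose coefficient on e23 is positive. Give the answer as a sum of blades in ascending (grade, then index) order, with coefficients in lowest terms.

Method: write R = a + b12*e12 + b13*e13 + b23*e23 with a^2 + b12^2 + b13^2 + b23^2 = 1 (so R^-1 = ~R). Expanding the columns R e_j ~R gives tr M = 4a^2 - 1 and, from the antisymmetric part, M21 - M12 = -4a*b12, M13 - M31 = 4a*b13, M32 - M23 = -4a*b23.
Here tr M = 759/841, so a^2 = (1 + tr M)/4 = 400/841 and a = ±20/29. Taking a = 20/29: M21 - M12 = 0, M13 - M31 = 0, M32 - M23 = -1680/841, giving b12 = 0, b13 = 0, b23 = 21/29, i.e. R = 20/29 + 21/29*e23.
Its e23 coefficient is already positive.
Answer: 20/29 + 21/29*e23. Note: both R and -R realise this M (trace 759/841); the covering map identifies them, and the e23-coefficient sign is the tie-breaker.


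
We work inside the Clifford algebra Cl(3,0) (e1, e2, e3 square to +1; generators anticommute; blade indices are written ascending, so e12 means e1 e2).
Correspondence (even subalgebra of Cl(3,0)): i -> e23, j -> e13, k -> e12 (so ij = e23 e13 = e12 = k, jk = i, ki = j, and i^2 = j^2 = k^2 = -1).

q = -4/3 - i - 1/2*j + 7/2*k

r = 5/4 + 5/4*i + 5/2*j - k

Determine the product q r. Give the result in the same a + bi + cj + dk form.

In blades: q = -4/3 + 7/2*e12 - 1/2*e13 - e23, r = 5/4 - e12 + 5/2*e13 + 5/4*e23.
Distribute q over r term by term (generator squares from the signature, products reordered to ascending indices): (-4/3)*r = -5/3 + 4/3*e12 - 10/3*e13 - 5/3*e23; (7/2*e12)*r = 7/2 + 35/8*e12 + 35/8*e13 - 35/4*e23; (-1/2*e13)*r = 5/4 + 5/8*e12 - 5/8*e13 + 1/2*e23; (-e23)*r = 5/4 - 5/2*e12 - e13 - 5/4*e23.
Sum: 13/3 + 23/6*e12 - 7/12*e13 - 67/6*e23; translating back through the correspondence:
Answer: 13/3 - 67/6*i - 7/12*j + 23/6*k


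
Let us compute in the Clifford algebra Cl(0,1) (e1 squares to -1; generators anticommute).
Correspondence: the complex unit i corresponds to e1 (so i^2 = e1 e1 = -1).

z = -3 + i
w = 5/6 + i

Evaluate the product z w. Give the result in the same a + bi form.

In blades: z = -3 + e1, w = 5/6 + e1.
Distribute z over w term by term (generator squares from the signature, products reordered to ascending indices): (-3)*w = -5/2 - 3*e1; (e1)*w = -1 + 5/6*e1.
Sum: -7/2 - 13/6*e1; translating back through the correspondence:
Answer: -7/2 - 13/6*i


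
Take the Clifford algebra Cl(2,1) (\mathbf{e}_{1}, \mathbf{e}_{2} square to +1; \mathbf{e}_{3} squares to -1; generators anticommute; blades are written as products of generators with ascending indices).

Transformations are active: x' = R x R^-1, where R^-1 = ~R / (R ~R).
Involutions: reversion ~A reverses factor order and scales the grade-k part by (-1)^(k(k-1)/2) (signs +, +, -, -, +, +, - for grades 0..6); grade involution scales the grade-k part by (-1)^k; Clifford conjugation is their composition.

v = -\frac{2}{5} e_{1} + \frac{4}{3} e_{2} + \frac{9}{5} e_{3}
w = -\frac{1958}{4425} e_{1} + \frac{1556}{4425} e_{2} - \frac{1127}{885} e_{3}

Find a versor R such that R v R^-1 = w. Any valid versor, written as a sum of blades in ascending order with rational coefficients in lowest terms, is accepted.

R = v + w = -\frac{3728}{4425} e_{1} + \frac{7456}{4425} e_{2} + \frac{466}{885} e_{3} works: the equal norms (-\frac{293}{225}) guarantee its sandwich swaps v into w.
Answer: -\frac{3728}{4425} e_{1} + \frac{7456}{4425} e_{2} + \frac{466}{885} e_{3}


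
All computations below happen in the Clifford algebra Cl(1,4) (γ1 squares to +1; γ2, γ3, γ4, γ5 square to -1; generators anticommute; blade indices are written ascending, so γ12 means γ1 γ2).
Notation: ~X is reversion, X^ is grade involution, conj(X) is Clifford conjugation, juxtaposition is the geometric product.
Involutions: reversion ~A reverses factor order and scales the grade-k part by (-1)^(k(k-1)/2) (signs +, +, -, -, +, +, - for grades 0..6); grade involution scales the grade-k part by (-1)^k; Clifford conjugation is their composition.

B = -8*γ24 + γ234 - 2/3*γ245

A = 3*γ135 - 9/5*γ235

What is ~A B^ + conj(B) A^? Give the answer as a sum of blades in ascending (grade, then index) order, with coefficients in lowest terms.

first term: -6/5*γ34 - 9/5*γ45 - 72/5*γ345 - 2*γ1234 - 3*γ1245 - 24*γ12345
second term: -6/5*γ34 - 9/5*γ45 - 72/5*γ345 + 2*γ1234 + 3*γ1245 + 24*γ12345
Answer: -12/5*γ34 - 18/5*γ45 - 144/5*γ345


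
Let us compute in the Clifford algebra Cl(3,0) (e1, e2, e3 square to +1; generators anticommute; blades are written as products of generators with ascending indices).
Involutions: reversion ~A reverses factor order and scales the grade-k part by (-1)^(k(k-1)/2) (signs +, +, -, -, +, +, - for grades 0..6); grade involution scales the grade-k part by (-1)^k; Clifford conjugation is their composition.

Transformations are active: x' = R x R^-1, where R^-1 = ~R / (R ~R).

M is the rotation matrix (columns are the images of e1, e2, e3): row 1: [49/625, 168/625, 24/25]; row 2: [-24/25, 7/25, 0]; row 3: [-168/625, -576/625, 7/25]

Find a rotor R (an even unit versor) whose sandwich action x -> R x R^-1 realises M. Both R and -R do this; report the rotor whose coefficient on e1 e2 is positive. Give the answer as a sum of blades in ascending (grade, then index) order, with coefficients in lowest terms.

Method: write R = a + b12*e1 e2 + b13*e1 e3 + b23*e2 e3 with a^2 + b12^2 + b13^2 + b23^2 = 1 (so R^-1 = ~R). Expanding the columns R e_j ~R gives tr M = 4a^2 - 1 and, from the antisymmetric part, M21 - M12 = -4a*b12, M13 - M31 = 4a*b13, M32 - M23 = -4a*b23.
Here tr M = 399/625, so a^2 = (1 + tr M)/4 = 256/625 and a = ±16/25. Taking a = 16/25: M21 - M12 = -768/625, M13 - M31 = 768/625, M32 - M23 = -576/625, giving b12 = 12/25, b13 = 12/25, b23 = 9/25, i.e. R = 16/25 + 12/25*e1 e2 + 12/25*e1 e3 + 9/25*e2 e3.
Its e1 e2 coefficient is already positive.
Answer: 16/25 + 12/25*e1 e2 + 12/25*e1 e3 + 9/25*e2 e3. Note: both R and -R realise this M (trace 399/625); the covering map identifies them, and the e1 e2-coefficient sign is the tie-breaker.


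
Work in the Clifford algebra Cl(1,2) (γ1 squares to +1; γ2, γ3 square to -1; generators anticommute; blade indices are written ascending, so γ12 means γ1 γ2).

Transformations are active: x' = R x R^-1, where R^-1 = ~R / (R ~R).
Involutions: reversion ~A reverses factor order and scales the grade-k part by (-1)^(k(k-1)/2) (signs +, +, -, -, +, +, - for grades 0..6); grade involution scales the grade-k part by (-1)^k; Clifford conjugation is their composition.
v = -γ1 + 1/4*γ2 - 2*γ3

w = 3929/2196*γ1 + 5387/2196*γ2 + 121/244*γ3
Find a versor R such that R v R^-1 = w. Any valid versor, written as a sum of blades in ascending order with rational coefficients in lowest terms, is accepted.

A norm check does it: q(v) = q(w) = -49/16, hence R = v + w = 1733/2196*γ1 + 1484/549*γ2 - 367/244*γ3 realises the map — parallel part kept, (v - w)/2 negated, v carried to w.
Answer: 1733/2196*γ1 + 1484/549*γ2 - 367/244*γ3


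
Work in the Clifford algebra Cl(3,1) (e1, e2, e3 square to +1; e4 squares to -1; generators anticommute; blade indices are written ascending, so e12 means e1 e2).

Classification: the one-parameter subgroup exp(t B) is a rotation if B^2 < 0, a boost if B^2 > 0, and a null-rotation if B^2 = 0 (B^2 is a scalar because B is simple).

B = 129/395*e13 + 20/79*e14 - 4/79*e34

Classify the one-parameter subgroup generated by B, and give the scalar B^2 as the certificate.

B^2 term by term: the squares give (129/395)^2*(e13)^2 + (20/79)^2*(e14)^2 + (-4/79)^2*(e34)^2 = 16641/156025*(-1) + 400/6241*(+1) + 16/6241*(+1) = -1/25 (each basis 2-blade squares to minus the product of its generators' squares); cross terms between blades sharing an index anticommute and cancel. So B^2 = -1/25.
Answer: rotation, certificate B^2 = -1/25. Because -1/25 is invariant under every versor sandwich, the classification follows from its sign alone.


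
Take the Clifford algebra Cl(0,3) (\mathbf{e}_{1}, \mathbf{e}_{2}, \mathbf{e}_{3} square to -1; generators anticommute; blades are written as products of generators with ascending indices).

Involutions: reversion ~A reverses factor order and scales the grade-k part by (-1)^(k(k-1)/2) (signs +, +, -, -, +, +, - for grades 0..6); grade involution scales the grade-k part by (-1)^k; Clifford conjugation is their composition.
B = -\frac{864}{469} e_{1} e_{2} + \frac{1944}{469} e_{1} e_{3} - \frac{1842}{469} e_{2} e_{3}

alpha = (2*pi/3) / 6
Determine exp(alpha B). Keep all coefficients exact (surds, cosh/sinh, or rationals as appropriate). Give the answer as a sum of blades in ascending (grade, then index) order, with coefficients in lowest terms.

B^2 term by term: the squares give (-\frac{864}{469})^2*(e_{1} e_{2})^2 + (\frac{1944}{469})^2*(e_{1} e_{3})^2 + (-\frac{1842}{469})^2*(e_{2} e_{3})^2 = \frac{746496}{219961}*(-1) + \frac{3779136}{219961}*(-1) + \frac{3392964}{219961}*(-1) = -36 (each basis 2-blade squares to minus the product of its generators' squares); cross terms between blades sharing an index anticommute and cancel. So B^2 = -36.
B^2 = -36 — circular case — the even/odd split gives cos and sin: l = 6, alpha*l = \frac{2 \pi}{3}, so exp(alpha B) = cos(\frac{2 \pi}{3}) + (sin(\frac{2 \pi}{3})/6)*B = - \frac{1}{2} + (\frac{\sqrt{3}}{12})*B.
Answer: - \frac{1}{2} - \frac{72 \sqrt{3}}{469} e_{1} e_{2} + \frac{162 \sqrt{3}}{469} e_{1} e_{3} - \frac{307 \sqrt{3}}{938} e_{2} e_{3}


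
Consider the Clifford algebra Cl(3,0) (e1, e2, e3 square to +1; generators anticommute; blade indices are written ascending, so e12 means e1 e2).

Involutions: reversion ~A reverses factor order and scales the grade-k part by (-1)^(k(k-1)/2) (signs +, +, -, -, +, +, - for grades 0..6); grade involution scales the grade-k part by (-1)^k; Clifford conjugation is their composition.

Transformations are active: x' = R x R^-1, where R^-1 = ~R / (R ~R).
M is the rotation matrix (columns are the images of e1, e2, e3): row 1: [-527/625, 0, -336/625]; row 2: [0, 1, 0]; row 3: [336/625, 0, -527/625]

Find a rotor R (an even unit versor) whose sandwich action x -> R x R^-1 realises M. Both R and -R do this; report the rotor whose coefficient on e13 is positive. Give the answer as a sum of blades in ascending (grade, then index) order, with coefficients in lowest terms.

Method: write R = a + b12*e12 + b13*e13 + b23*e23 with a^2 + b12^2 + b13^2 + b23^2 = 1 (so R^-1 = ~R). Expanding the columns R e_j ~R gives tr M = 4a^2 - 1 and, from the antisymmetric part, M21 - M12 = -4a*b12, M13 - M31 = 4a*b13, M32 - M23 = -4a*b23.
Here tr M = -429/625, so a^2 = (1 + tr M)/4 = 49/625 and a = ±7/25. Taking a = 7/25: M21 - M12 = 0, M13 - M31 = -672/625, M32 - M23 = 0, giving b12 = 0, b13 = -24/25, b23 = 0, i.e. R = 7/25 - 24/25*e13.
Its e13 coefficient is negative, so report the other preimage -R.
Answer: -7/25 + 24/25*e13. Note: both R and -R realise this M (trace -429/625); the covering map identifies them, and the e13-coefficient sign is the tie-breaker.


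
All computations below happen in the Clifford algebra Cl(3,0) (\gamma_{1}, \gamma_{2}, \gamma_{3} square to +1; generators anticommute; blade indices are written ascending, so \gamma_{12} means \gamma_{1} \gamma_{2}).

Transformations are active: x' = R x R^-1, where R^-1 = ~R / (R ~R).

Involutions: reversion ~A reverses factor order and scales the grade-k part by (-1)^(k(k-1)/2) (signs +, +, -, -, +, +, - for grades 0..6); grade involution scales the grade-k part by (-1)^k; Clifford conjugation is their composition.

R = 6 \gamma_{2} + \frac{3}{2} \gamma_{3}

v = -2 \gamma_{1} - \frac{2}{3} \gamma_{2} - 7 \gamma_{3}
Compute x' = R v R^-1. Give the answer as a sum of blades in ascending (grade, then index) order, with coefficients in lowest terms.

~R = 6 \gamma_{2} + \frac{3}{2} \gamma_{3}, and R ~R = \frac{153}{4}, so R^-1 = ~R / (\frac{153}{4}).
R v = -\frac{29}{2} + 12 \gamma_{12} + 3 \gamma_{13} - 41 \gamma_{23}
Answer: 2 \gamma_{1} - \frac{66}{17} \gamma_{2} + \frac{299}{51} \gamma_{3}


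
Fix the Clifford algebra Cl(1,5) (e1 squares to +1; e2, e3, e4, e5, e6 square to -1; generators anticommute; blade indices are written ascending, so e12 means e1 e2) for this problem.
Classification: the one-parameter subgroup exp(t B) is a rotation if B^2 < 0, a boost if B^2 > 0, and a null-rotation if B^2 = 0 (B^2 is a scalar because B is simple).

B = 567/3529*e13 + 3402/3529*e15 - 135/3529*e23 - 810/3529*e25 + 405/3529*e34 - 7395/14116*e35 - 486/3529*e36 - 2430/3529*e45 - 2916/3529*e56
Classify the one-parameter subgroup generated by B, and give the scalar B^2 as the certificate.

B^2 term by term: the squares give (567/3529)^2*(e13)^2 + (3402/3529)^2*(e15)^2 + (-135/3529)^2*(e23)^2 + (-810/3529)^2*(e25)^2 + (405/3529)^2*(e34)^2 + (-7395/14116)^2*(e35)^2 + (-486/3529)^2*(e36)^2 + (-2430/3529)^2*(e45)^2 + (-2916/3529)^2*(e56)^2 = 321489/12453841*(+1) + 11573604/12453841*(+1) + 18225/12453841*(-1) + 656100/12453841*(-1) + 164025/12453841*(-1) + 54686025/199261456*(-1) + 236196/12453841*(-1) + 5904900/12453841*(-1) + 8503056/12453841*(-1) = -9/16 (each basis 2-blade squares to minus the product of its generators' squares); cross terms between blades sharing an index anticommute and cancel; the commuting (index-disjoint) pairs give grade-4 terms 2*c*c'*(blade product), which cancel blade by blade — e1235: 918540/12453841 - 918540/12453841 = 0; e1345: -2755620/12453841 + 2755620/12453841 = 0; e1356: -3306744/12453841 + 3306744/12453841 = 0; e2345: 656100/12453841 - 656100/12453841 = 0; e2356: 787320/12453841 - 787320/12453841 = 0; e3456: -2361960/12453841 + 2361960/12453841 = 0 — confirming B is simple. So B^2 = -9/16.
Answer: rotation, certificate B^2 = -9/16. B^2 = -9/16 is basis-independent, so its sign is the whole story.


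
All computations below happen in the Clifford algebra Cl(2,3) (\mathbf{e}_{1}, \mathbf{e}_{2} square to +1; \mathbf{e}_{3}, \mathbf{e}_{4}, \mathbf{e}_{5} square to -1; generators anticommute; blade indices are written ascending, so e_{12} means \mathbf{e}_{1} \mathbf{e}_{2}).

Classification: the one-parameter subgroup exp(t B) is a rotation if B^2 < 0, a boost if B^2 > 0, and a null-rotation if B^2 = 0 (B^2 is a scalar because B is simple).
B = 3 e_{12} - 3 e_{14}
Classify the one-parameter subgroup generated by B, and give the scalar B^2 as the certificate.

B^2 term by term: the squares give (3)^2*(e_{12})^2 + (-3)^2*(e_{14})^2 = 9*(-1) + 9*(+1) = 0 (each basis 2-blade squares to minus the product of its generators' squares); cross terms between blades sharing an index anticommute and cancel. So B^2 = 0.
Answer: null-rotation, certificate B^2 = 0. Note: conjugating B changes its blade decomposition but never the scalar B^2 = 0, whose sign settles the classification.


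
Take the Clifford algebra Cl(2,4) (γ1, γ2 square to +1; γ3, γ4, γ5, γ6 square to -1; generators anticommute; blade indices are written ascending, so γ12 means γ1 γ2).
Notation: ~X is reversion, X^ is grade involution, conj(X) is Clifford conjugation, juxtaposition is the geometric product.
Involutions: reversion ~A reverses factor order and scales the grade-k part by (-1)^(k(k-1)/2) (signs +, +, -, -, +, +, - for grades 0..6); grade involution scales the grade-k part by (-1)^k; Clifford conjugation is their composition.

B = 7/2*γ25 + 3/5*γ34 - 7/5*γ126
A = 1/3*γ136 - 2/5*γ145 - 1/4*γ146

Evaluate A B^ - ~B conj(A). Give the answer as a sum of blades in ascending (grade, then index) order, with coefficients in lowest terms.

first term: -7/15*γ23 + 7/20*γ24 + 7/5*γ124 - 6/25*γ135 - 3/20*γ136 - 1/5*γ146 - 14/25*γ2456 - 7/6*γ12356 + 7/8*γ12456
second term: 7/15*γ23 - 7/20*γ24 + 7/5*γ124 - 6/25*γ135 - 3/20*γ136 - 1/5*γ146 - 14/25*γ2456 + 7/6*γ12356 - 7/8*γ12456
Answer: -14/15*γ23 + 7/10*γ24 - 7/3*γ12356 + 7/4*γ12456


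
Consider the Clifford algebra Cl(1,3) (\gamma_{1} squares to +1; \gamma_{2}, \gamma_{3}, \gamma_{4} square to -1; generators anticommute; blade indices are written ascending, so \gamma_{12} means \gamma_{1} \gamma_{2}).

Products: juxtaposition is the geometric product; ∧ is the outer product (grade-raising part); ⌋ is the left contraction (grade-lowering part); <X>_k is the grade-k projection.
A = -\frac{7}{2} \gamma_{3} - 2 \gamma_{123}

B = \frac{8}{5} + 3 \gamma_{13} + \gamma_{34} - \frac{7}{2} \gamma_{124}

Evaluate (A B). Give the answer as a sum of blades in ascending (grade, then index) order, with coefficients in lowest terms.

step 1: -\frac{21}{2} \gamma_{1} + 6 \gamma_{2} - \frac{28}{5} \gamma_{3} + \frac{7}{2} \gamma_{4} + 7 \gamma_{34} - \frac{16}{5} \gamma_{123} + 2 \gamma_{124} + \frac{49}{4} \gamma_{1234}
Answer: -\frac{21}{2} \gamma_{1} + 6 \gamma_{2} - \frac{28}{5} \gamma_{3} + \frac{7}{2} \gamma_{4} + 7 \gamma_{34} - \frac{16}{5} \gamma_{123} + 2 \gamma_{124} + \frac{49}{4} \gamma_{1234}


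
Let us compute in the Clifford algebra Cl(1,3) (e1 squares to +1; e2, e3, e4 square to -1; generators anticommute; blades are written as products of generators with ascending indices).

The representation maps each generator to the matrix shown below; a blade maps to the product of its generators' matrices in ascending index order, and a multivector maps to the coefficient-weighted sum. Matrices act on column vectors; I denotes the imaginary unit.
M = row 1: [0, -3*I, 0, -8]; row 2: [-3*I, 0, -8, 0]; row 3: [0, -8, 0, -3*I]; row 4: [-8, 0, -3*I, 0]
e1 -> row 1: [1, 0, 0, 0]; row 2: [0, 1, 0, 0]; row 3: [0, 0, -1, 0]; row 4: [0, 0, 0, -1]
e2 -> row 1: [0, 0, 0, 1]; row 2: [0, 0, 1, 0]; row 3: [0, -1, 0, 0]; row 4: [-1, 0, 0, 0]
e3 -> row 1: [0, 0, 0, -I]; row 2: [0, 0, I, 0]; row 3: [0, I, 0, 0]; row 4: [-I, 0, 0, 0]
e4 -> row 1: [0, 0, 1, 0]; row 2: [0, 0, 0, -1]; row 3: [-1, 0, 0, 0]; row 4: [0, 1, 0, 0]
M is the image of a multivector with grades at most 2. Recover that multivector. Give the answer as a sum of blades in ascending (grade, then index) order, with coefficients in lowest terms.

Method: the blade images are trace-orthogonal — tr(rho(e_A) rho(e_B)^-1) = 4 if A = B and 0 otherwise — and rho(e_A)^-1 = (e_A)^2 * rho(e_A) with (e_A)^2 = +1 or -1, so the coefficient of e_A in the preimage is (e_A)^2 * tr(M rho(e_A))/4.
Nonzero projections over blades of grade <= 2: e1 e2: (e1 e2)^2 = +1, tr(M rho(e1 e2)) = -32, coefficient -8; e3 e4: (e3 e4)^2 = -1, tr(M rho(e3 e4)) = -12, coefficient 3. Every other blade of grade <= 2 projects to 0.
Answer: -8*e1 e2 + 3*e3 e4


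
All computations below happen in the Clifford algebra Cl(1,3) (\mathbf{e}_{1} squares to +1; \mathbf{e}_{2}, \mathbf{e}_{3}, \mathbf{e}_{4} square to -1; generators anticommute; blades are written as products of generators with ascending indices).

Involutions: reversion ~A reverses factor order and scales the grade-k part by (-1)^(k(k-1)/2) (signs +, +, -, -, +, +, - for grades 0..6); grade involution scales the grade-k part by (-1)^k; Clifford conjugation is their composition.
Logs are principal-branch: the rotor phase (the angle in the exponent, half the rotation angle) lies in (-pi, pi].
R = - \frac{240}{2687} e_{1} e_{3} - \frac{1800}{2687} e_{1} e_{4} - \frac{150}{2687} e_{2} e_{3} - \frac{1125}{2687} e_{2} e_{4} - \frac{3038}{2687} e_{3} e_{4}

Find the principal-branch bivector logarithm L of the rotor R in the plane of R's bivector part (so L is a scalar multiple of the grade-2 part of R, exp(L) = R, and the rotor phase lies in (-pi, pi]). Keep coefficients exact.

The scalar part of R is 0, and that scalar determines the rotor phase on the principal branch; recovering the unit plane as bivector-part over sine of the phase gives L = phase * plane.
Concretely: cos(phase) = 0 gives phase = ±\frac{\pi}{2}, and since phase/sin(phase) is even the sign is immaterial: L = (phase/sin(phase)) * <R>_2 = (\frac{\pi}{2}) * <R>_2.
Answer: - \frac{120 \pi}{2687} e_{1} e_{3} - \frac{900 \pi}{2687} e_{1} e_{4} - \frac{75 \pi}{2687} e_{2} e_{3} - \frac{1125 \pi}{5374} e_{2} e_{4} - \frac{1519 \pi}{2687} e_{3} e_{4}


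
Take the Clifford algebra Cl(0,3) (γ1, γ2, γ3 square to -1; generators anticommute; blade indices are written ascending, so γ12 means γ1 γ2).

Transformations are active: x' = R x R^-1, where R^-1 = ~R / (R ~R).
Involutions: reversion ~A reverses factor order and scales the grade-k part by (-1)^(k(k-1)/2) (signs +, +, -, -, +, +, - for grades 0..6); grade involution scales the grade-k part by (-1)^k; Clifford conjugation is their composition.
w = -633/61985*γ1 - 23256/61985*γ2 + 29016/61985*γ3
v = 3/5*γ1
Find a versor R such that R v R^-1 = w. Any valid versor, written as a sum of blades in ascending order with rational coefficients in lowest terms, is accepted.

Since q(v) = q(w) = -9/25, the sum R = v + w = 36558/61985*γ1 - 23256/61985*γ2 + 29016/61985*γ3 does the job whenever invertible.
Answer: 36558/61985*γ1 - 23256/61985*γ2 + 29016/61985*γ3


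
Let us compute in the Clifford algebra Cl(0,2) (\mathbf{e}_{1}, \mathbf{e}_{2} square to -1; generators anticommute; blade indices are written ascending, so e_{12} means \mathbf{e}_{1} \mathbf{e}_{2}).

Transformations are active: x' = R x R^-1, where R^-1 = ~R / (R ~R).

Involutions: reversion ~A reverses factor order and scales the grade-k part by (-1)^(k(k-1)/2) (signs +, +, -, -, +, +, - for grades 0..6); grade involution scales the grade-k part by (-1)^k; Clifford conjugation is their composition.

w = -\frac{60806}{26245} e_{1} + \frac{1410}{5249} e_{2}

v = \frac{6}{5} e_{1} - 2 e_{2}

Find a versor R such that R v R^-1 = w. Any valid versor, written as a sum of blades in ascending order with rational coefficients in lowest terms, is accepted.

R = v + w = -\frac{29312}{26245} e_{1} - \frac{9088}{5249} e_{2} works: the equal norms (-\frac{136}{25}) guarantee its sandwich swaps v into w.
Answer: -\frac{29312}{26245} e_{1} - \frac{9088}{5249} e_{2}


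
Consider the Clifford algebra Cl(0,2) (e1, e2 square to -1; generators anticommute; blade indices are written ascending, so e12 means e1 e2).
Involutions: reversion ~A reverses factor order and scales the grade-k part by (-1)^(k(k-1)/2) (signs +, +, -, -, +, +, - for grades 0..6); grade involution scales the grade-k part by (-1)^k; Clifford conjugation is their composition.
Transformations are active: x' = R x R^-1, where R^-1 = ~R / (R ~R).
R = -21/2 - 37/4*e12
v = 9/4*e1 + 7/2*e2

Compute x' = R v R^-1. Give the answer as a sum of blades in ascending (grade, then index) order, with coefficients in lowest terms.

~R = -21/2 + 37/4*e12, and R ~R = 3133/16, so R^-1 = ~R / (3133/16).
R v = 35/4*e1 - 921/16*e2
Answer: -39957/12532*e1 + 16751/6266*e2


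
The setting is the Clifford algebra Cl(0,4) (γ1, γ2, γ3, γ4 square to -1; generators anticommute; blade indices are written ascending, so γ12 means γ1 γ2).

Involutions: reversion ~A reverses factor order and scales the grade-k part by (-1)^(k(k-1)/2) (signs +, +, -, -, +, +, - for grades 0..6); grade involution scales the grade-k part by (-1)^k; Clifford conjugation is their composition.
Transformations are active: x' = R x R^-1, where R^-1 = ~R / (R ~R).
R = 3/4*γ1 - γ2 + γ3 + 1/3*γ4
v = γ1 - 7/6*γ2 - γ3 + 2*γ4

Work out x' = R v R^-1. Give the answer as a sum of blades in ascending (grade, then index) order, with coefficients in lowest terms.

~R = 3/4*γ1 - γ2 + γ3 + 1/3*γ4, and R ~R = -385/144, so R^-1 = ~R / (-385/144).
R v = -19/12 + 1/8*γ12 - 7/4*γ13 + 7/6*γ14 + 13/6*γ23 - 29/18*γ24 + 7/3*γ34
Answer: -43/385*γ1 - 41/2310*γ2 + 841/385*γ3 - 618/385*γ4


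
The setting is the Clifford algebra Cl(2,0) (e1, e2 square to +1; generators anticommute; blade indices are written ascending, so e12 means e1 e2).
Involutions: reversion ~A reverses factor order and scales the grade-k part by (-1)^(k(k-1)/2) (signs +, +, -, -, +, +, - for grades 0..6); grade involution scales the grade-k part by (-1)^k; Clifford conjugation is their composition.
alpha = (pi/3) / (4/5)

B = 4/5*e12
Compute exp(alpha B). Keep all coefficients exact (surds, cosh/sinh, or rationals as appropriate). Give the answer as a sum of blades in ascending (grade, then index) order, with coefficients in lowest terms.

B^2 = (4/5)^2*(e12)^2 = 16/25*(-1) = -16/25 (a basis 2-blade squares to minus the product of its generators' squares).
B^2 = -16/25 — the series telescopes trigonometrically here: l = 4/5, alpha*l = pi/3, so exp(alpha B) = cos(pi/3) + (sin(pi/3)/(4/5))*B = 1/2 + (5*sqrt(3)/8)*B.
Answer: 1/2 + sqrt(3)/2*e12


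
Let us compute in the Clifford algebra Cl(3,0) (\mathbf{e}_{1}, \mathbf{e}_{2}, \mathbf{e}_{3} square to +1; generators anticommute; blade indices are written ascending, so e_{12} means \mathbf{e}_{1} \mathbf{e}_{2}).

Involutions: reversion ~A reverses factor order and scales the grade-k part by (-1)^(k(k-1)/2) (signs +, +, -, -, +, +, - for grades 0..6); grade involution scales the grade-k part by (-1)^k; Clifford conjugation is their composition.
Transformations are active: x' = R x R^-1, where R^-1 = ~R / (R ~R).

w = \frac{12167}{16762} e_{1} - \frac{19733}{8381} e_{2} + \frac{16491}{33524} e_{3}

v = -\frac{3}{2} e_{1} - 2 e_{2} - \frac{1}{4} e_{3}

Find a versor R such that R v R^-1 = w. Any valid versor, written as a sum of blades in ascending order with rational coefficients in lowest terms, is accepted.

Why this works: both vectors square to \frac{101}{16}, so q(v) = q(w) and R = v + w = -\frac{6488}{8381} e_{1} - \frac{36495}{8381} e_{2} + \frac{4055}{16762} e_{3} carries v to w — its own direction survives, the complement (v - w)/2 flips.
Answer: -\frac{6488}{8381} e_{1} - \frac{36495}{8381} e_{2} + \frac{4055}{16762} e_{3}


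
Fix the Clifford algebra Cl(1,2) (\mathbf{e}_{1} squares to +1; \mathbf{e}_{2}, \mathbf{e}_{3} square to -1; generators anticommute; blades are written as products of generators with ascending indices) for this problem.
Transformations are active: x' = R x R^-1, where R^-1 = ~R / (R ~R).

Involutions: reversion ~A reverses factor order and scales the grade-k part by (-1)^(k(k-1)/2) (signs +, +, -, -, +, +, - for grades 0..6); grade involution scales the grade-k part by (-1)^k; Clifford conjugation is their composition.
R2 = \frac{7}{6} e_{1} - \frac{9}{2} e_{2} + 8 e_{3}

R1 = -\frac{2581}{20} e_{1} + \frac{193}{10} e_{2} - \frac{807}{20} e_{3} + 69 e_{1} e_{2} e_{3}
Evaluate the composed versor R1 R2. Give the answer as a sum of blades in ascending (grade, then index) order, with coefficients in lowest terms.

Distribute over the terms of R2 (each basis-blade product reordered to ascending indices, repeated generators contracted through their squares):
R1 (\frac{7}{6} e_{1}) = -\frac{18067}{120} - \frac{1351}{60} e_{1} e_{2} + \frac{1883}{40} e_{1} e_{3} + \frac{161}{2} e_{2} e_{3}
R1 (-\frac{9}{2} e_{2}) = \frac{1737}{20} + \frac{23229}{40} e_{1} e_{2} - \frac{621}{2} e_{1} e_{3} - \frac{7263}{40} e_{2} e_{3}
R1 (8 e_{3}) = \frac{1614}{5} - 552 e_{1} e_{2} - \frac{5162}{5} e_{1} e_{3} + \frac{772}{5} e_{2} e_{3}
Summing the partial products and collecting blades:
Answer: \frac{31091}{120} + \frac{149}{24} e_{1} e_{2} - \frac{51833}{40} e_{1} e_{3} + \frac{2133}{40} e_{2} e_{3}


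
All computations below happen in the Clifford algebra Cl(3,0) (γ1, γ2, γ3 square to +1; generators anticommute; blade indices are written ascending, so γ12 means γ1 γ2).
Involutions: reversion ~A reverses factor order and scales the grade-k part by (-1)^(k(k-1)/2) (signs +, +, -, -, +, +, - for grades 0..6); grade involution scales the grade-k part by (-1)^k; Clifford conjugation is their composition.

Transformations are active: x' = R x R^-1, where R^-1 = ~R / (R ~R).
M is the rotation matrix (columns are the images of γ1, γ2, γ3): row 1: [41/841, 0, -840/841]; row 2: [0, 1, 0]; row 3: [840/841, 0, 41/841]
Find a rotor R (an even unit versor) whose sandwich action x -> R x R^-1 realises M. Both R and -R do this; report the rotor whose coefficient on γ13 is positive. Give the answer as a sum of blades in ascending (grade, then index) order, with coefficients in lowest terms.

Method: write R = a + b12*γ12 + b13*γ13 + b23*γ23 with a^2 + b12^2 + b13^2 + b23^2 = 1 (so R^-1 = ~R). Expanding the columns R e_j ~R gives tr M = 4a^2 - 1 and, from the antisymmetric part, M21 - M12 = -4a*b12, M13 - M31 = 4a*b13, M32 - M23 = -4a*b23.
Here tr M = 923/841, so a^2 = (1 + tr M)/4 = 441/841 and a = ±21/29. Taking a = 21/29: M21 - M12 = 0, M13 - M31 = -1680/841, M32 - M23 = 0, giving b12 = 0, b13 = -20/29, b23 = 0, i.e. R = 21/29 - 20/29*γ13.
Its γ13 coefficient is negative, so report the other preimage -R.
Answer: -21/29 + 20/29*γ13. Recall the cover is two-to-one: with M of trace 923/841, both preimages act alike, and the stated γ13 sign chooses the sheet.


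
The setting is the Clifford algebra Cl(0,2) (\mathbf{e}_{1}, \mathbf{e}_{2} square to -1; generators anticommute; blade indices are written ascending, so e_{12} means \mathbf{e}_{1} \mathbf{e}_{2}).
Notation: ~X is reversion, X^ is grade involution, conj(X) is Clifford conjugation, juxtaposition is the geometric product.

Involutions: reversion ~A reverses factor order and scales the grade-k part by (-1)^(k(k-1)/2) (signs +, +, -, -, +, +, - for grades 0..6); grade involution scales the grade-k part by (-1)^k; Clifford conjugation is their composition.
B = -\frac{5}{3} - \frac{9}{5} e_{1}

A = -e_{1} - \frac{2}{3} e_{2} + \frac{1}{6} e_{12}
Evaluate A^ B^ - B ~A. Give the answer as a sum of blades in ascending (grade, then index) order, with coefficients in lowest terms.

first term: -\frac{9}{5} - \frac{5}{3} e_{1} - \frac{73}{90} e_{2} - \frac{133}{90} e_{12}
second term: -\frac{9}{5} + \frac{5}{3} e_{1} + \frac{73}{90} e_{2} + \frac{133}{90} e_{12}
Answer: -\frac{10}{3} e_{1} - \frac{73}{45} e_{2} - \frac{133}{45} e_{12}


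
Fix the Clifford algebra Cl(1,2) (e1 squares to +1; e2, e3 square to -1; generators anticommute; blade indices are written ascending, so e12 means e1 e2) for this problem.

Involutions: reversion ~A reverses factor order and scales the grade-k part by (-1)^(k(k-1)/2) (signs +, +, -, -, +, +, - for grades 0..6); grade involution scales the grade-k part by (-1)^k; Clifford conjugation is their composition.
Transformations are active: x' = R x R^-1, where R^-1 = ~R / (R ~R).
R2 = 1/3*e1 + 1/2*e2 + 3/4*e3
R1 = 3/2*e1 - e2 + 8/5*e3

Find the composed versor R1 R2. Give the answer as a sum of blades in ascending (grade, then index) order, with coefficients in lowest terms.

Distribute over the terms of R1 (each basis-blade product reordered to ascending indices, repeated generators contracted through their squares):
(3/2*e1) R2 = 1/2 + 3/4*e12 + 9/8*e13
(-e2) R2 = 1/2 + 1/3*e12 - 3/4*e23
(8/5*e3) R2 = -6/5 - 8/15*e13 - 4/5*e23
Summing the partial products and collecting blades:
Answer: -1/5 + 13/12*e12 + 71/120*e13 - 31/20*e23


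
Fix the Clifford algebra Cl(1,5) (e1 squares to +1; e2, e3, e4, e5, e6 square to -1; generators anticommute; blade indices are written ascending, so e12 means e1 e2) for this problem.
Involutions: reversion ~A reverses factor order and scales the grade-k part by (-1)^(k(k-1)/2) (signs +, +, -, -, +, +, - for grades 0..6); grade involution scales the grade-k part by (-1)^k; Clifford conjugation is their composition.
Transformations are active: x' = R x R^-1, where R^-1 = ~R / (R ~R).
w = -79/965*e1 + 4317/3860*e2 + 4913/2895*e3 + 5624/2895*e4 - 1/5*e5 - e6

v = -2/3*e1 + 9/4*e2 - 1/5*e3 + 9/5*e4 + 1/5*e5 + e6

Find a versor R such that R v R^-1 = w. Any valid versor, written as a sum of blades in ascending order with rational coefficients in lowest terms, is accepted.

Why this works: both vectors square to -32177/3600, so q(v) = q(w) and R = v + w = -2167/2895*e1 + 6501/1930*e2 + 4334/2895*e3 + 2167/579*e4 carries v to w — its own direction survives, the complement (v - w)/2 flips.
Answer: -2167/2895*e1 + 6501/1930*e2 + 4334/2895*e3 + 2167/579*e4


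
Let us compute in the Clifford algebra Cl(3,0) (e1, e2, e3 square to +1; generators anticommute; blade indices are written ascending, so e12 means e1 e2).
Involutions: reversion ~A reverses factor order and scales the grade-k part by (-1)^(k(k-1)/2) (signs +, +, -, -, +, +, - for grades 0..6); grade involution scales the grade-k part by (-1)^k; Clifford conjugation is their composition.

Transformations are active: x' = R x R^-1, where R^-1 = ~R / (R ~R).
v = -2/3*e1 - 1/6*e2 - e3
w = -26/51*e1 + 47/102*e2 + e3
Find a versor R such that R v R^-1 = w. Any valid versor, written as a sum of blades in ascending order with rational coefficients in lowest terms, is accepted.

Key observation: q(v) = q(w) = 53/36 (sandwiches preserve the norm), so R = v + w = -20/17*e1 + 5/17*e2 works whenever it is invertible — the component of v along it is kept and (v - w)/2 reverses, sending v to w.
Answer: -20/17*e1 + 5/17*e2


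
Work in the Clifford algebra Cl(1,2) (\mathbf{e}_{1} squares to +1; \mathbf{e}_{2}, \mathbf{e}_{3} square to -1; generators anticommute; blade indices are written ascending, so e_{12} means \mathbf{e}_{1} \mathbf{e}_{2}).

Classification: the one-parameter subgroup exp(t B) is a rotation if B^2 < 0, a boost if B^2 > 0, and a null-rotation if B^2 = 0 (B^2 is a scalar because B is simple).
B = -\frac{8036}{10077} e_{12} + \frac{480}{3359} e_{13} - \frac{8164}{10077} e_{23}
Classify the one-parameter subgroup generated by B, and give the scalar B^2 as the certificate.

B^2 term by term: the squares give (-\frac{8036}{10077})^2*(e_{12})^2 + (\frac{480}{3359})^2*(e_{13})^2 + (-\frac{8164}{10077})^2*(e_{23})^2 = \frac{64577296}{101545929}*(+1) + \frac{230400}{11282881}*(+1) + \frac{66650896}{101545929}*(-1) = 0 (each basis 2-blade squares to minus the product of its generators' squares); cross terms between blades sharing an index anticommute and cancel. So B^2 = 0.
Answer: null-rotation, certificate B^2 = 0. Key observation: B^2 = 0 is a conjugation invariant, so its sign decides the class regardless of the surface form of B.


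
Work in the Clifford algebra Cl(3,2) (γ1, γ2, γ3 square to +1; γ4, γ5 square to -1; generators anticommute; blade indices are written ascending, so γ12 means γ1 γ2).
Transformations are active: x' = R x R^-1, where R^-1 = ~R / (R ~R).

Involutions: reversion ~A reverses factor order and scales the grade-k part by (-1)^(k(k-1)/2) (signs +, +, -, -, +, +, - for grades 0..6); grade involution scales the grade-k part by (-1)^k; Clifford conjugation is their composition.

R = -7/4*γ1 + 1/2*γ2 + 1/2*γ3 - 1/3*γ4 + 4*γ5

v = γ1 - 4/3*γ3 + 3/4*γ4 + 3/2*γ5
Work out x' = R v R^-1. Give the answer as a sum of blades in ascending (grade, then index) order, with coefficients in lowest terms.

~R = -7/4*γ1 + 1/2*γ2 + 1/2*γ3 - 1/3*γ4 + 4*γ5, and R ~R = -1807/144, so R^-1 = ~R / (-1807/144).
R v = -49/6 - 1/2*γ12 + 11/6*γ13 - 47/48*γ14 - 53/8*γ15 - 2/3*γ23 + 3/8*γ24 + 3/4*γ25 - 5/72*γ34 + 73/12*γ35 - 7/2*γ45
Answer: -5923/1807*γ1 + 1176/1807*γ2 + 10756/5421*γ3 - 8557/7228*γ4 + 13395/3614*γ5


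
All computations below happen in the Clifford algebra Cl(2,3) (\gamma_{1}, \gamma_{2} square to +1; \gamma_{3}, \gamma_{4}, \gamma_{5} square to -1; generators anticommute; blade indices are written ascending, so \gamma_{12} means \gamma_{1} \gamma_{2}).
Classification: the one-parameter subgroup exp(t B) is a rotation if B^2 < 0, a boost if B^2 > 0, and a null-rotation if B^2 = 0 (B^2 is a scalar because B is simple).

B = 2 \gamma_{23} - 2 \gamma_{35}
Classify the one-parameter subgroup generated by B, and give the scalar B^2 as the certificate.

B^2 term by term: the squares give (2)^2*(\gamma_{23})^2 + (-2)^2*(\gamma_{35})^2 = 4*(+1) + 4*(-1) = 0 (each basis 2-blade squares to minus the product of its generators' squares); cross terms between blades sharing an index anticommute and cancel. So B^2 = 0.
Answer: null-rotation, certificate B^2 = 0. One invariant decides it: the square 0 survives every conjugation, and its sign is exactly the classification.


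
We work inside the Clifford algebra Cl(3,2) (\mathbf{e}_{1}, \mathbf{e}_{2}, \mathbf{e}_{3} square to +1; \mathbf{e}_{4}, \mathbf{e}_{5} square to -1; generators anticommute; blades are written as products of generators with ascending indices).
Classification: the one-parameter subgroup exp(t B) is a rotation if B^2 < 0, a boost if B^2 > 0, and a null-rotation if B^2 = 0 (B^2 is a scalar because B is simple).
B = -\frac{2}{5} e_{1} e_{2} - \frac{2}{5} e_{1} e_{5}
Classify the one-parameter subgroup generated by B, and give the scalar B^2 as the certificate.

B^2 term by term: the squares give (-\frac{2}{5})^2*(e_{1} e_{2})^2 + (-\frac{2}{5})^2*(e_{1} e_{5})^2 = \frac{4}{25}*(-1) + \frac{4}{25}*(+1) = 0 (each basis 2-blade squares to minus the product of its generators' squares); cross terms between blades sharing an index anticommute and cancel. So B^2 = 0.
Answer: null-rotation, certificate B^2 = 0. B^2 = 0 is basis-independent, so its sign is the whole story.


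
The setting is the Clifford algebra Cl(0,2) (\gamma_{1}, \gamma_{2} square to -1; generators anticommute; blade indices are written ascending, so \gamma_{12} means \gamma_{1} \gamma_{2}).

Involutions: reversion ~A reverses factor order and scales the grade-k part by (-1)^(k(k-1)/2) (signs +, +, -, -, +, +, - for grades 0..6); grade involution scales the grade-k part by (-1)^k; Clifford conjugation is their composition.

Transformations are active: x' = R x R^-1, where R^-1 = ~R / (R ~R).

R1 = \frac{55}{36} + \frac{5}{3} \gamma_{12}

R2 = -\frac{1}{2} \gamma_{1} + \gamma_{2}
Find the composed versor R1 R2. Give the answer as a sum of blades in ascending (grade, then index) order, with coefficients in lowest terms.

Distribute over the terms of R1 (each basis-blade product reordered to ascending indices, repeated generators contracted through their squares):
(\frac{55}{36}) R2 = -\frac{55}{72} \gamma_{1} + \frac{55}{36} \gamma_{2}
(\frac{5}{3} \gamma_{12}) R2 = -\frac{5}{3} \gamma_{1} - \frac{5}{6} \gamma_{2}
Summing the partial products and collecting blades:
Answer: -\frac{175}{72} \gamma_{1} + \frac{25}{36} \gamma_{2}
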